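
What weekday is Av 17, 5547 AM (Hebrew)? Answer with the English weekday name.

Equivalently 1 August 1787 Gregorian, JDN 2373961.
2373961 ≡ 2 (mod 7); counting from Monday = 0 gives Wednesday.

Wednesday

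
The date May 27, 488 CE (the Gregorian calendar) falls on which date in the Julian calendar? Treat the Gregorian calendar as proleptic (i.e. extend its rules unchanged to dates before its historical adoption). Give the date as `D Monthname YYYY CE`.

26 May 488 CE

At this point the Julian calendar is 1 day behind the Gregorian.
27 May 488 Gregorian − 1 day → 26 May 488 Julian.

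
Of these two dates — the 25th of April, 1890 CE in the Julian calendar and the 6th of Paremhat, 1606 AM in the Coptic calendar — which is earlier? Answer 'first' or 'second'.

second

First date → JDN 2411495; second date → JDN 2411441.
JDN 2411441 < JDN 2411495, so the second date is earlier.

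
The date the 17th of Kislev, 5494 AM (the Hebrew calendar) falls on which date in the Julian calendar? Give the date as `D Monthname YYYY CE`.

Julian Day Number of the source date = 2354353.
Converting JDN 2354353 to the Julian calendar gives 13 November 1733 CE.

13 November 1733 CE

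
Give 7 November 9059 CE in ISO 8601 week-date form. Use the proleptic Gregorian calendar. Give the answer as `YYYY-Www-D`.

9059-W45-1

The weekday is Monday (ISO weekday 1).
That Monday belongs to ISO week 45 of ISO year 9059.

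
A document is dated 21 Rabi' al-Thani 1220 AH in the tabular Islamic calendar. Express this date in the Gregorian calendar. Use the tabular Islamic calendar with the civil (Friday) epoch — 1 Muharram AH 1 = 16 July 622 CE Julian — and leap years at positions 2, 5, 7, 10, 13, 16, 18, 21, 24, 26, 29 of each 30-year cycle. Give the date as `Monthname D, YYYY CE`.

Julian Day Number of the source date = 2380522.
Converting JDN 2380522 to the Gregorian calendar gives 19 July 1805 CE.

July 19, 1805 CE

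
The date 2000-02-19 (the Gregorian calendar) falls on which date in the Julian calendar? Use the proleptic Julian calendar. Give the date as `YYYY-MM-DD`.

2000-02-06

At this point the Julian calendar is 13 days behind the Gregorian.
19 February 2000 Gregorian − 13 days → 6 February 2000 Julian.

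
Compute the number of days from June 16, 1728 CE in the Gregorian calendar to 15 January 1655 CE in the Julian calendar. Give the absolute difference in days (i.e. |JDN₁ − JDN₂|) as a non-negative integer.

26805

JDN of the first date = 2352366.
JDN of the second date = 2325561.
|2325561 − 2352366| = 26805.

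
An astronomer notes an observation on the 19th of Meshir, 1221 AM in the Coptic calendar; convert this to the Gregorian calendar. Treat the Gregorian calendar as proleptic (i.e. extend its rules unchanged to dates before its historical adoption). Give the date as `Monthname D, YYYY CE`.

Julian Day Number of the source date = 2270803.
Converting JDN 2270803 to the Gregorian calendar gives 23 February 1505 CE.

February 23, 1505 CE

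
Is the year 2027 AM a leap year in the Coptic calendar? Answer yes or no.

2027 mod 4 = 3; in the Coptic calendar a year is leap when year mod 4 = 3, so it is a leap year.

yes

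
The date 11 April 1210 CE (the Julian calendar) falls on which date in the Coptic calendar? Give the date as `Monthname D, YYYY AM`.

Parmouti 16, 926 AM

Julian Day Number of the source date = 2163111.
Converting JDN 2163111 to the Coptic calendar gives 16 Parmouti 926 AM.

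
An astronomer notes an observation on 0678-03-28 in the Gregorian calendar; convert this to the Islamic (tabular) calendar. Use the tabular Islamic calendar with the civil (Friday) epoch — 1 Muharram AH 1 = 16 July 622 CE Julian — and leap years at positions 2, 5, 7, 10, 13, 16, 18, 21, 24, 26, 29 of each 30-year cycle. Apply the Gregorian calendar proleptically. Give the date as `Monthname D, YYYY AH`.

Jumada al-Awwal 25, 58 AH

Both dates share Julian Day Number 1968781; in the tabular Islamic calendar that is 25 Jumada al-Awwal 58 AH.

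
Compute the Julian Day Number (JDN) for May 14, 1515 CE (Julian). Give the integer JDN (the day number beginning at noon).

In the proleptic Gregorian calendar the same day is 24 May 1515.
JDN 2299161 is 15 October 1582 CE (Gregorian); the target day is −24616 days from there, so JDN = 2274545.

2274545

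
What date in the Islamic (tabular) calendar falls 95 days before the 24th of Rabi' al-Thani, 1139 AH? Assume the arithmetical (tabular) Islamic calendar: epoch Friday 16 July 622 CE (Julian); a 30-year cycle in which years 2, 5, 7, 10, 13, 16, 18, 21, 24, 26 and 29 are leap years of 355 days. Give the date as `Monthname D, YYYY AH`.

The starting date is JDN 2351821; 2351821 − 95 = 2351726.
JDN 2351726 corresponds to Muharram 18, 1139 AH.

Muharram 18, 1139 AH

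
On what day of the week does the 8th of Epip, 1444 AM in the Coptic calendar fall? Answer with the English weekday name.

Tuesday

In the Gregorian calendar this is 13 July 1728 (JDN 2352393).
JDN 2352393 mod 7 = 1, and JDN 0 was a Monday, so this is a Tuesday.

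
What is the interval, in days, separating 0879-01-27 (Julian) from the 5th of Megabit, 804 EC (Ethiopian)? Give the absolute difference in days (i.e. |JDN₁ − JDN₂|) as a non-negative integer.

24438

First date → JDN 2042139; second date → JDN 2017701.
The interval is |2042139 − 2017701| = 24438 days.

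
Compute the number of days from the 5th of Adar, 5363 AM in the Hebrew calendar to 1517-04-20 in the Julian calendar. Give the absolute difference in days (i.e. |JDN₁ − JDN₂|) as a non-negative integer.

JDN of the first date = 2306590.
JDN of the second date = 2275252.
|2275252 − 2306590| = 31338.

31338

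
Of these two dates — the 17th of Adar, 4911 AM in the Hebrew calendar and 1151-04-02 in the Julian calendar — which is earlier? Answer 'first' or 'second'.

first

First date → JDN 2141526; second date → JDN 2141552.
JDN 2141526 < JDN 2141552, so the first date is earlier.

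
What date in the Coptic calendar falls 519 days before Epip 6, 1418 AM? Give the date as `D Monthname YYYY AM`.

2 Meshir 1417 AM

Counting 519 days back from JDN 2342894 reaches JDN 2342375, which is 2 Meshir 1417 AM.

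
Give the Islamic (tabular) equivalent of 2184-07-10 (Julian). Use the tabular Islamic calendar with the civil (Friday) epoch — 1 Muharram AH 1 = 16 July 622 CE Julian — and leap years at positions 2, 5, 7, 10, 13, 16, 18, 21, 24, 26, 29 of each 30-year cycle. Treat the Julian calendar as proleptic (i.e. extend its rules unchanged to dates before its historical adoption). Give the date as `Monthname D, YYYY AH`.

Dhu al-Hijjah 15, 1610 AH

Both dates share Julian Day Number 2518955; in the tabular Islamic calendar that is 15 Dhu al-Hijjah 1610 AH.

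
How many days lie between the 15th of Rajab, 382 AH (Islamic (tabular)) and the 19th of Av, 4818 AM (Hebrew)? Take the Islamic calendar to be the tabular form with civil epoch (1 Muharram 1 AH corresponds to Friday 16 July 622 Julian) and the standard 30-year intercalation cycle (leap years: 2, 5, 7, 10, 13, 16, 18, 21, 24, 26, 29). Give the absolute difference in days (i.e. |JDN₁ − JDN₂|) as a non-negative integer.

24070

First date → JDN 2083645; second date → JDN 2107715.
The interval is |2083645 − 2107715| = 24070 days.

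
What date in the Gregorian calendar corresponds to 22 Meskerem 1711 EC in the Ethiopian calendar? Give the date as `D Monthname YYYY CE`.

30 September 1718 CE

Julian Day Number of the source date = 2348819.
Converting JDN 2348819 to the Gregorian calendar gives 30 September 1718 CE.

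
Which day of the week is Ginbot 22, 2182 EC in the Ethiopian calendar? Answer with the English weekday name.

In the Gregorian calendar this is 31 May 2190 (JDN 2521092).
Since JDN mod 7 = 0 (0 = Monday), the day is Monday.

Monday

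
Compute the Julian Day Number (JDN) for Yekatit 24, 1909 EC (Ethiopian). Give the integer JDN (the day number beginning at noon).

2421291

Equivalently 3 March 1917 (Gregorian).
JDN 2451545 is 1 January 2000 CE (Gregorian); the target day is −30254 days from there, so JDN = 2421291.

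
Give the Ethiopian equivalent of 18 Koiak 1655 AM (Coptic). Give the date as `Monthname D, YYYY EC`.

Both dates share Julian Day Number 2429260; in the Ethiopian calendar that is 18 Tahsas 1931 EC.

Tahsas 18, 1931 EC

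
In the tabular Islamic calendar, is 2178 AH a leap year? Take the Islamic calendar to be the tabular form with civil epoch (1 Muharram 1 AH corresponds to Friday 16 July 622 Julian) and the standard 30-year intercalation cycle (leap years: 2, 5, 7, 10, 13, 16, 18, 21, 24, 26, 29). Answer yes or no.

yes

Year 2178 AH is year 18 of its 30-year cycle; leap positions are 2, 5, 7, 10, 13, 16, 18, 21, 24, 26, 29, so it is a leap year (355 days).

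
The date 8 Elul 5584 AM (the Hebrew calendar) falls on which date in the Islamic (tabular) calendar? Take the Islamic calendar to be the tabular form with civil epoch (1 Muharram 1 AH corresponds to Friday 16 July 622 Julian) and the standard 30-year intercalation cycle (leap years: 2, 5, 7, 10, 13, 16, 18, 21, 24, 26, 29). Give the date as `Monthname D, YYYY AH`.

Muharram 7, 1240 AH

Both dates share Julian Day Number 2387506; in the tabular Islamic calendar that is 7 Muharram 1240 AH.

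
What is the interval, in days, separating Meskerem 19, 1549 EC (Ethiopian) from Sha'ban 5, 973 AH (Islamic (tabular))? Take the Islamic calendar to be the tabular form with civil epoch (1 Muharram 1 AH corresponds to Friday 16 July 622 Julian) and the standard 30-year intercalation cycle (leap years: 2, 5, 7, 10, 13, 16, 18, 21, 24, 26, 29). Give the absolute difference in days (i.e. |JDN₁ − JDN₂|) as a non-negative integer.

3449

First date → JDN 2289646; second date → JDN 2293095.
The interval is |2289646 − 2293095| = 3449 days.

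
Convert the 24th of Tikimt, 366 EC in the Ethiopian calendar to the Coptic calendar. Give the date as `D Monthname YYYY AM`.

Julian Day Number of the source date = 1857590.
Converting JDN 1857590 to the Coptic calendar gives 24 Paopi 90 AM.

24 Paopi 90 AM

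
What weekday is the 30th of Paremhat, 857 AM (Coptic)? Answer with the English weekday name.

Equivalently 2 April 1141 Gregorian, JDN 2137893.
JDN 2137893 mod 7 = 2, and JDN 0 was a Monday, so this is a Wednesday.

Wednesday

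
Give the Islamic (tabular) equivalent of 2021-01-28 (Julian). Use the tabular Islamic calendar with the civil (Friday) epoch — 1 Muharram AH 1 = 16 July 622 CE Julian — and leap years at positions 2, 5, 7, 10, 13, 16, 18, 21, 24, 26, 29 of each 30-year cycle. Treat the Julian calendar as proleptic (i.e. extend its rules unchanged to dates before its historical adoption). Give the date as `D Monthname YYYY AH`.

27 Jumada al-Thani 1442 AH

Both dates share Julian Day Number 2459256; in the tabular Islamic calendar that is 27 Jumada al-Thani 1442 AH.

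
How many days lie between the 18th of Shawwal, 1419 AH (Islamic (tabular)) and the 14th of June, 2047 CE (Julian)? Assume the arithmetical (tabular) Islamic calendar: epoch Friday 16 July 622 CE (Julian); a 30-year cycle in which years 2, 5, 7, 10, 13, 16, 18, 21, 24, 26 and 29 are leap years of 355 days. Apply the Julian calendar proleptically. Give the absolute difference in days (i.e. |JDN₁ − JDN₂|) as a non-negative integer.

17674

First date → JDN 2451215; second date → JDN 2468889.
The interval is |2451215 − 2468889| = 17674 days.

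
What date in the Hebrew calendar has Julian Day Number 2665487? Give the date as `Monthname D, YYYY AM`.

Tishrei 18, 6346 AM

The Gregorian equivalent of JDN 2665487 is 2 October 2585.
In the Hebrew calendar that day is Tishrei 18, 6346 AM.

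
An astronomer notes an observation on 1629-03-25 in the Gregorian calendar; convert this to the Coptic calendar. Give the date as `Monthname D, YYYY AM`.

Paremhat 19, 1345 AM

Both dates share Julian Day Number 2316124; in the Coptic calendar that is 19 Paremhat 1345 AM.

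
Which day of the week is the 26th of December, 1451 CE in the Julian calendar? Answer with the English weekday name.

Equivalently 4 January 1452 Gregorian, JDN 2251395.
JDN 2251395 mod 7 = 6, and JDN 0 was a Monday, so this is a Sunday.

Sunday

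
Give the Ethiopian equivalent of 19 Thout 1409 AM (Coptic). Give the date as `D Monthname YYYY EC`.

Julian Day Number of the source date = 2339320.
Converting JDN 2339320 to the Ethiopian calendar gives 19 Meskerem 1685 EC.

19 Meskerem 1685 EC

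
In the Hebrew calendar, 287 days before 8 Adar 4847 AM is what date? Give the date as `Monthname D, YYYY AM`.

Counting 287 days back from JDN 2118130 reaches JDN 2117843, which is Iyar 17, 4846 AM.

Iyar 17, 4846 AM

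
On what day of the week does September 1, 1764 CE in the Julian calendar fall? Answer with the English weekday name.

Wednesday

In the Gregorian calendar this is 12 September 1764 (JDN 2365603).
JDN 2365603 mod 7 = 2, and JDN 0 was a Monday, so this is a Wednesday.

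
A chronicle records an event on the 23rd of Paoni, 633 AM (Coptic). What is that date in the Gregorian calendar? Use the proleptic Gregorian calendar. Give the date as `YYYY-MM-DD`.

0917-06-22

Julian Day Number of the source date = 2056160.
Converting JDN 2056160 to the Gregorian calendar gives 22 June 917 CE.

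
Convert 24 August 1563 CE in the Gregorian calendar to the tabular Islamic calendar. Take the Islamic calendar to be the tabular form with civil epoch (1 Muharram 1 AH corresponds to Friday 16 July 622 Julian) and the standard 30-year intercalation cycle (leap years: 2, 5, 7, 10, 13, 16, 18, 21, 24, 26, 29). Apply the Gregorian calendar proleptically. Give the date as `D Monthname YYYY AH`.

24 Dhu al-Hijjah 970 AH

Both dates share Julian Day Number 2292169; in the tabular Islamic calendar that is 24 Dhu al-Hijjah 970 AH.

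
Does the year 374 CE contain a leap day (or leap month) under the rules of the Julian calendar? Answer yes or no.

no

374 mod 4 = 2, so it is a common year in the Julian calendar.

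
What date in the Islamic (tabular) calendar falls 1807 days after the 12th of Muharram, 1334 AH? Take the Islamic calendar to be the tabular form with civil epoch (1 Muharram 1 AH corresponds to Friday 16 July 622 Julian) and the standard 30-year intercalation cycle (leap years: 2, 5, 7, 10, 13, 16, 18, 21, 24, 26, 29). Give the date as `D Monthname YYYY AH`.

17 Safar 1339 AH

The starting date is JDN 2420822; 2420822 + 1807 = 2422629.
JDN 2422629 corresponds to 17 Safar 1339 AH.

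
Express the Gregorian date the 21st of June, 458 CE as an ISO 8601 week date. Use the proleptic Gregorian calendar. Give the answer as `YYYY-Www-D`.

0458-W25-5

The weekday is Friday (ISO weekday 5).
That Friday belongs to ISO week 25 of ISO year 458.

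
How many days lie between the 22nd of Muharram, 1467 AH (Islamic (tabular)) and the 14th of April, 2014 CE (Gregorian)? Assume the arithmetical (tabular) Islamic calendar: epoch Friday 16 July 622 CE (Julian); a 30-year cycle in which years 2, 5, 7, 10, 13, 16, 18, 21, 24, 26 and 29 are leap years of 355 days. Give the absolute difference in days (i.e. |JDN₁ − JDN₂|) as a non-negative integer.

11201

JDN of the first date = 2467963.
JDN of the second date = 2456762.
|2456762 − 2467963| = 11201.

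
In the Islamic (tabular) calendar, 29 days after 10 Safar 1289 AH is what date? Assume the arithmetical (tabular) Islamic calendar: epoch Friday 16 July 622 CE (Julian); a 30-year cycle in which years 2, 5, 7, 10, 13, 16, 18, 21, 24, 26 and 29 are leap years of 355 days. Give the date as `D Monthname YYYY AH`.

10 Rabi' al-Awwal 1289 AH

JDN of 10 Safar 1289 AH = 2404903.
2404903 + 29 = 2404932.
JDN 2404932 in the tabular Islamic calendar is 10 Rabi' al-Awwal 1289 AH.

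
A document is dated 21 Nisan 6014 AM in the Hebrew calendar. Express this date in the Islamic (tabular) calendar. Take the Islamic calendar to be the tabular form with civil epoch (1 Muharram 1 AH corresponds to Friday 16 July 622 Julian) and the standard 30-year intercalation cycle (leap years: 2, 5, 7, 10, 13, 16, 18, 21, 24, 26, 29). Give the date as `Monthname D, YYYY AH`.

The source date corresponds to 10 April 2254 in the Gregorian calendar (JDN 2544416).
That day falls on 21 Shawwal 1682 AH in the tabular Islamic calendar.

Shawwal 21, 1682 AH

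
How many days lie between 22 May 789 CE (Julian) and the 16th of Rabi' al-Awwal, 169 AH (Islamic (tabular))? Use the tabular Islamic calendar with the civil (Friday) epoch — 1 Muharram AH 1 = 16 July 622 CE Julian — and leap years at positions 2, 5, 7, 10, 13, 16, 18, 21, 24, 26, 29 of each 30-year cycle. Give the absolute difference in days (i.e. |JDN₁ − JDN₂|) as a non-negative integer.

1334

JDN of the first date = 2009382.
JDN of the second date = 2008048.
|2008048 − 2009382| = 1334.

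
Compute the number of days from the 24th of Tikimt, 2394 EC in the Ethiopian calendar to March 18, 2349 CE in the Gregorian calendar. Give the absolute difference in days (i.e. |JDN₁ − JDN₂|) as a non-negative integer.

19226

First date → JDN 2598317; second date → JDN 2579091.
The interval is |2598317 − 2579091| = 19226 days.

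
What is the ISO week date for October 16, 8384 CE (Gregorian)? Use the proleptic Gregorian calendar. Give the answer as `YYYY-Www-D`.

8384-W42-2

The weekday is Tuesday (ISO weekday 2).
That Tuesday belongs to ISO week 42 of ISO year 8384.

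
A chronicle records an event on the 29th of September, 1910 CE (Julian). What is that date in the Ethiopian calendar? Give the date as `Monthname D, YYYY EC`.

Tikimt 2, 1903 EC

Both dates share Julian Day Number 2418957; in the Ethiopian calendar that is 2 Tikimt 1903 EC.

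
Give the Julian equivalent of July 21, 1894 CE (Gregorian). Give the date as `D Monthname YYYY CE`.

9 July 1894 CE

At this point the Julian calendar is 12 days behind the Gregorian.
21 July 1894 Gregorian − 12 days → 9 July 1894 Julian.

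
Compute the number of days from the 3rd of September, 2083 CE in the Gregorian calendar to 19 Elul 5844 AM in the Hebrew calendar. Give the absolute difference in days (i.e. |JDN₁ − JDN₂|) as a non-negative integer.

382

First date → JDN 2482106; second date → JDN 2482488.
The interval is |2482106 − 2482488| = 382 days.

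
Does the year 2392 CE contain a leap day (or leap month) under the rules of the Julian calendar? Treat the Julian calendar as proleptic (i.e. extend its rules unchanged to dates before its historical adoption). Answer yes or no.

2392 mod 4 = 0, so it is a leap year in the Julian calendar.

yes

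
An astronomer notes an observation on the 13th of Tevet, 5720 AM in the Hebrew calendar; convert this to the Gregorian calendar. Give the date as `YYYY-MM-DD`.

1960-01-13

Julian Day Number of the source date = 2436947.
Converting JDN 2436947 to the Gregorian calendar gives 13 January 1960 CE.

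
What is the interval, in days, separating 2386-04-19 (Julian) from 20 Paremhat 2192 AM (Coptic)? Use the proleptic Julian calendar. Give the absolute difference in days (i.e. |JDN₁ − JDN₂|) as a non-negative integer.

32839

First date → JDN 2592653; second date → JDN 2625492.
The interval is |2592653 − 2625492| = 32839 days.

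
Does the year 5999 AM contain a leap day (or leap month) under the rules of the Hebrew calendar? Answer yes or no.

Hebrew year 5999 is year 14 of its 19-year Metonic cycle; leap years are at positions 3, 6, 8, 11, 14, 17, 19, so it is a leap year (13 months).

yes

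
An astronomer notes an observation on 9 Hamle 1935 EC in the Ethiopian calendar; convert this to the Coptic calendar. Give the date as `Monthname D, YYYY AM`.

Epip 9, 1659 AM

Both dates share Julian Day Number 2430922; in the Coptic calendar that is 9 Epip 1659 AM.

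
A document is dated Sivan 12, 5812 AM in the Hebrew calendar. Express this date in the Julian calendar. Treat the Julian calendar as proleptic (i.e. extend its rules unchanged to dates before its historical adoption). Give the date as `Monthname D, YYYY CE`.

May 27, 2052 CE

Julian Day Number of the source date = 2470698.
Converting JDN 2470698 to the Julian calendar gives 27 May 2052 CE.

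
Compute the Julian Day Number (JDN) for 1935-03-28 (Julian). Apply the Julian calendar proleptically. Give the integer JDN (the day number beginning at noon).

2427903

In the Gregorian calendar the same day is 10 April 1935.
JDN 2451545 is 1 January 2000 CE (Gregorian); the target day is −23642 days from there, so JDN = 2427903.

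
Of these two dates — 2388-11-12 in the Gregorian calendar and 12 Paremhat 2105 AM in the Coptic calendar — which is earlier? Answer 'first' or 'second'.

The two dates have Julian Day Numbers 2593575 and 2593707 respectively.
Since 2593575 < 2593707, the first date comes first.

first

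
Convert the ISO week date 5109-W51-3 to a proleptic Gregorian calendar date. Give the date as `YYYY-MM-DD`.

5109-12-22

ISO week 1 of 5109 is the week containing the first Thursday of 5109.
Week 51, day 3 (Wednesday) lands on 5109-12-22.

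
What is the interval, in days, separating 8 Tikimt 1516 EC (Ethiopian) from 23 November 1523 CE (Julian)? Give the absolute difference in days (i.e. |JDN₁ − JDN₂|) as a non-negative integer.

48

JDN of the first date = 2277612.
JDN of the second date = 2277660.
|2277660 − 2277612| = 48.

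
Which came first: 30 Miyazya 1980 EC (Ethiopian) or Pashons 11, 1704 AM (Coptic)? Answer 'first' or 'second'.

first

Converting both to JDN: 2447290 vs 2447301; the smaller is the first.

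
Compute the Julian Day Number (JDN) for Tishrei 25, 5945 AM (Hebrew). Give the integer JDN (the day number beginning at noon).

2519023

In the Gregorian calendar the same day is 30 September 2184.
JDN 2299161 is 15 October 1582 CE (Gregorian); the target day is +219862 days from there, so JDN = 2519023.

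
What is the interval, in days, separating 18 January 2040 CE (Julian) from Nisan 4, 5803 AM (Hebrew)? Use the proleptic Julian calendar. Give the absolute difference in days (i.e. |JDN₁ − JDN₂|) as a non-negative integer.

JDN of the first date = 2466185.
JDN of the second date = 2467354.
|2467354 − 2466185| = 1169.

1169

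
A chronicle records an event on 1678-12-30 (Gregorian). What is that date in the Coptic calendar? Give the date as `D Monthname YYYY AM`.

Both dates share Julian Day Number 2334301; in the Coptic calendar that is 24 Koiak 1395 AM.

24 Koiak 1395 AM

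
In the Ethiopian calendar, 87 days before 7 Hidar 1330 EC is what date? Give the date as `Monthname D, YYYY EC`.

The starting date is JDN 2209704; 2209704 − 87 = 2209617.
JDN 2209617 corresponds to Nehase 15, 1329 EC.

Nehase 15, 1329 EC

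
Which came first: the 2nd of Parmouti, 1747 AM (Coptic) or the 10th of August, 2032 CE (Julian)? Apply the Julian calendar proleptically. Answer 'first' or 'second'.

The two dates have Julian Day Numbers 2462967 and 2463468 respectively.
Since 2462967 < 2463468, the first date comes first.

first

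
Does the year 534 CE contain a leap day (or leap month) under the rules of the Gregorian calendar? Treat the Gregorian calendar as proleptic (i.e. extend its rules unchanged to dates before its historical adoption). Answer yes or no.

no

534 is not divisible by 4, so it is a common year.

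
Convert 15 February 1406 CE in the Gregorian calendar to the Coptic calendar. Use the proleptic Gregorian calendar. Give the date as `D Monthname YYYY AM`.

12 Meshir 1122 AM

Both dates share Julian Day Number 2234636; in the Coptic calendar that is 12 Meshir 1122 AM.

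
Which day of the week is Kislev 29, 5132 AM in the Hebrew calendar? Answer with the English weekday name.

Sunday

In the proleptic Gregorian calendar this is 15 December 1371 (JDN 2222156).
JDN 2222156 mod 7 = 6, and JDN 0 was a Monday, so this is a Sunday.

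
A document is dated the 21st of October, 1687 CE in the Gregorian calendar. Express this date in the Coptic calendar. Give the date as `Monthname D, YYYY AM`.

Julian Day Number of the source date = 2337518.
Converting JDN 2337518 to the Coptic calendar gives 13 Paopi 1404 AM.

Paopi 13, 1404 AM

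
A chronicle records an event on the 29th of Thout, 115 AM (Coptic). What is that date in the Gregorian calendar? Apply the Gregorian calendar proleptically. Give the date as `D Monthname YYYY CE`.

Julian Day Number of the source date = 1866696.
Converting JDN 1866696 to the Gregorian calendar gives 27 September 398 CE.

27 September 398 CE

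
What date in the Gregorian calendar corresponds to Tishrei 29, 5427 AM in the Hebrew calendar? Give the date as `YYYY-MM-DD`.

1666-10-28

Julian Day Number of the source date = 2329855.
Converting JDN 2329855 to the Gregorian calendar gives 28 October 1666 CE.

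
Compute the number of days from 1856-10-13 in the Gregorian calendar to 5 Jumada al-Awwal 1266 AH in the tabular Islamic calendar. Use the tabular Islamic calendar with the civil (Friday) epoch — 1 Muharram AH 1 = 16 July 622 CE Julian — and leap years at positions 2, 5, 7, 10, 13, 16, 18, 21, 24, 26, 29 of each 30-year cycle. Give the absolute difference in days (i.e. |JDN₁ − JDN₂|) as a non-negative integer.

2400

JDN of the first date = 2399236.
JDN of the second date = 2396836.
|2396836 − 2399236| = 2400.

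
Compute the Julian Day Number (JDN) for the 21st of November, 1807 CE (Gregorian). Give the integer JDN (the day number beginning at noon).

JDN 2451545 is 1 January 2000 CE (Gregorian); the target day is −70168 days from there, so JDN = 2381377.

2381377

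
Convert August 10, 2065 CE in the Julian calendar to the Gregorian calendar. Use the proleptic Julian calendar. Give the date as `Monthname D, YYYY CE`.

August 23, 2065 CE

For dates in this range the Gregorian date is 13 days ahead of the Julian.
10 August 2065 Julian + 13 days → 23 August 2065 Gregorian.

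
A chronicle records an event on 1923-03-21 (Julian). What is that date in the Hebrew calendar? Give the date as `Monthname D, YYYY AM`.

Julian Day Number of the source date = 2423513.
Converting JDN 2423513 to the Hebrew calendar gives 17 Nisan 5683 AM.

Nisan 17, 5683 AM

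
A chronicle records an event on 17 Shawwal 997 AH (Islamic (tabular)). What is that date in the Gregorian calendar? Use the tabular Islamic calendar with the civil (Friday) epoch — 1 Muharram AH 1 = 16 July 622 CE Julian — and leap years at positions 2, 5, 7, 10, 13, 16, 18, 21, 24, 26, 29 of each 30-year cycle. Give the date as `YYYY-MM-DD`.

1589-08-29

Julian Day Number of the source date = 2301671.
Converting JDN 2301671 to the Gregorian calendar gives 29 August 1589 CE.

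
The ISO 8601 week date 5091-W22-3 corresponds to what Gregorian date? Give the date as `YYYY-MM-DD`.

ISO week 1 of 5091 is the week containing the first Thursday of 5091.
Week 22, day 3 (Wednesday) lands on 5091-05-27.

5091-05-27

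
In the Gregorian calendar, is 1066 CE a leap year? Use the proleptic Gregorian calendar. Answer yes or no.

no

1066 is not divisible by 4, so it is a common year.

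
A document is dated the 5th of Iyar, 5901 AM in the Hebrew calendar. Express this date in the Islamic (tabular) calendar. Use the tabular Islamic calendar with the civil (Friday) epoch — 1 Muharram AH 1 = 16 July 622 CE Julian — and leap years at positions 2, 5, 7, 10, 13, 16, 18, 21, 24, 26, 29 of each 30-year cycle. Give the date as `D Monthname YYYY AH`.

Julian Day Number of the source date = 2503176.
Converting JDN 2503176 to the tabular Islamic calendar gives 5 Jumada al-Thani 1566 AH.

5 Jumada al-Thani 1566 AH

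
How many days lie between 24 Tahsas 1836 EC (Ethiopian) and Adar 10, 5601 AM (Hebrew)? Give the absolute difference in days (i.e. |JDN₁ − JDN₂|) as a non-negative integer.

JDN of the first date = 2394568.
JDN of the second date = 2393533.
|2393533 − 2394568| = 1035.

1035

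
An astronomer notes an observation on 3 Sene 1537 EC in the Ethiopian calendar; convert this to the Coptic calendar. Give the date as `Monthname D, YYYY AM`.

Both dates share Julian Day Number 2285517; in the Coptic calendar that is 3 Paoni 1261 AM.

Paoni 3, 1261 AM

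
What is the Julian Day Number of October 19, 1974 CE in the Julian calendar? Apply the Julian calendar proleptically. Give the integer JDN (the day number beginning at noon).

2442353

In the Gregorian calendar the same day is 1 November 1974.
JDN 2299161 is 15 October 1582 CE (Gregorian); the target day is +143192 days from there, so JDN = 2442353.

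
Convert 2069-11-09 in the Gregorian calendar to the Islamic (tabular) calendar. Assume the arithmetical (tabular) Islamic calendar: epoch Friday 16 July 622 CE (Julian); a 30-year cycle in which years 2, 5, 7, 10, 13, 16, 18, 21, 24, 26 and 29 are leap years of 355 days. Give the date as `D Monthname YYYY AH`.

Both dates share Julian Day Number 2477060; in the tabular Islamic calendar that is 24 Ramadan 1492 AH.

24 Ramadan 1492 AH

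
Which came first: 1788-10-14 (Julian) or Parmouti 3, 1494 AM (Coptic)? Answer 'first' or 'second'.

second

The two dates have Julian Day Numbers 2374412 and 2370560 respectively.
Since 2370560 < 2374412, the second date comes first.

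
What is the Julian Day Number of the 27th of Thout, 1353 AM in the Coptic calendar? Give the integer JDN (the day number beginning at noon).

2318874

In the Gregorian calendar the same day is 4 October 1636.
JDN 2451545 is 1 January 2000 CE (Gregorian); the target day is −132671 days from there, so JDN = 2318874.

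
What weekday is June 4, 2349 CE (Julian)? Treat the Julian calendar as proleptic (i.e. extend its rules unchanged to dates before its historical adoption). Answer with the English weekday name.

Monday

In the Gregorian calendar this is 20 June 2349 (JDN 2579185).
Since JDN mod 7 = 0 (0 = Monday), the day is Monday.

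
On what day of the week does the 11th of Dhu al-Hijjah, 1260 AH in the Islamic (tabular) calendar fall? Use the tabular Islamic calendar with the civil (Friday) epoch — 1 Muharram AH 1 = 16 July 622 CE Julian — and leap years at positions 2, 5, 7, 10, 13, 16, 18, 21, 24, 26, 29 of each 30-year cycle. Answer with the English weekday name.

In the Gregorian calendar this is 22 December 1844 (JDN 2394923).
2394923 ≡ 6 (mod 7); counting from Monday = 0 gives Sunday.

Sunday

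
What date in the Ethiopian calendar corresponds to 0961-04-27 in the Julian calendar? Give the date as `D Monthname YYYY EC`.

2 Ginbot 953 EC

The source date corresponds to 2 May 961 in the proleptic Gregorian calendar (JDN 2072180).
That day falls on 2 Ginbot 953 EC in the Ethiopian calendar.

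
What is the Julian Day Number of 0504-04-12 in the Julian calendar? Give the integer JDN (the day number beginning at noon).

1905246

In the proleptic Gregorian calendar the same day is 14 April 504.
JDN 2400001 is 17 November 1858 CE (Gregorian), MJD 0; the target day is −494755 days from there, so JDN = 1905246.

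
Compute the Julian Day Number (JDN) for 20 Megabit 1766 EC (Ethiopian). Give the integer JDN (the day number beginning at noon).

2369086

Equivalently 27 March 1774 (Gregorian).
JDN 2400001 is 17 November 1858 CE (Gregorian), MJD 0; the target day is −30915 days from there, so JDN = 2369086.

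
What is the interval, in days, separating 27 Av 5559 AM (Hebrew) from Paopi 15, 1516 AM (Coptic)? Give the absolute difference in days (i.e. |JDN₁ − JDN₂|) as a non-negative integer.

57

JDN of the first date = 2378371.
JDN of the second date = 2378428.
|2378428 − 2378371| = 57.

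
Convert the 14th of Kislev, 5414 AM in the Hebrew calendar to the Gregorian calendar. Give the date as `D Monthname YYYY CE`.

Both dates share Julian Day Number 2325144; in the Gregorian calendar that is 4 December 1653 CE.

4 December 1653 CE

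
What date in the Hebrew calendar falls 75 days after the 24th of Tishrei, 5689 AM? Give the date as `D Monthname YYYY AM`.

Counting 75 days forward from JDN 2425528 reaches JDN 2425603, which is 9 Tevet 5689 AM.

9 Tevet 5689 AM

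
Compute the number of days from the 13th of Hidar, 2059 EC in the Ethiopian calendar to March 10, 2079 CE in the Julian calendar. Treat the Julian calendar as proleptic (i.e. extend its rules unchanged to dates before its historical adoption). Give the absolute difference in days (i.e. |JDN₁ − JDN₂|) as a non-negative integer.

4504

JDN of the first date = 2475977.
JDN of the second date = 2480481.
|2480481 − 2475977| = 4504.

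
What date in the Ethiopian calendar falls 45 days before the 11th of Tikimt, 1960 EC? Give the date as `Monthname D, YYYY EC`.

Pagume 2, 1959 EC

JDN of the 11th of Tikimt, 1960 EC = 2439786.
2439786 − 45 = 2439741.
JDN 2439741 in the Ethiopian calendar is Pagume 2, 1959 EC.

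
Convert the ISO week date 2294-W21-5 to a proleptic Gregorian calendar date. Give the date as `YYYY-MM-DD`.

2294-05-25

ISO week 1 of 2294 is the week containing the first Thursday of 2294.
Week 21, day 5 (Friday) lands on 2294-05-25.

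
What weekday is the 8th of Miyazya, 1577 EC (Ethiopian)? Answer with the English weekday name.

Saturday

Equivalently 13 April 1585 Gregorian, JDN 2300072.
Since JDN mod 7 = 5 (0 = Monday), the day is Saturday.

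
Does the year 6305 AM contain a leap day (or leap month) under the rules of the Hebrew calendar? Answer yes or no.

Hebrew year 6305 is year 16 of its 19-year Metonic cycle; leap years are at positions 3, 6, 8, 11, 14, 17, 19, so it is a common year (12 months).

no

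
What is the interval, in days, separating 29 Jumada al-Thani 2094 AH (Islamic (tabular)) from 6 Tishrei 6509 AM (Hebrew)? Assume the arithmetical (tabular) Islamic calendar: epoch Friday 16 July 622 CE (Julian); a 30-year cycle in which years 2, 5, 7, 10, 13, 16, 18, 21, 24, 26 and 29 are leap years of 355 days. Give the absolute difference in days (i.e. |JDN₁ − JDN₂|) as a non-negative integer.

JDN of the first date = 2690305.
JDN of the second date = 2725010.
|2725010 − 2690305| = 34705.

34705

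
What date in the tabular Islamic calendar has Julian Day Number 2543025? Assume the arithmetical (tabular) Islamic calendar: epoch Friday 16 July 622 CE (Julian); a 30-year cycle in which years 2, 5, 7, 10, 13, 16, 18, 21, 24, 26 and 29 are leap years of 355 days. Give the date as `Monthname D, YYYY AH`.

Dhu al-Qa'dah 18, 1678 AH

JDN 2543025 is 19 June 2250 in the Gregorian calendar.
In the tabular Islamic calendar that day is Dhu al-Qa'dah 18, 1678 AH.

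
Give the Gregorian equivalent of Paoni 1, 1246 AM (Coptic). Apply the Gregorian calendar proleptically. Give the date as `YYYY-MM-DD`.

Both dates share Julian Day Number 2280036; in the Gregorian calendar that is 5 June 1530 CE.

1530-06-05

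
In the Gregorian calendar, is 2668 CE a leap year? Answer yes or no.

yes

2668 is divisible by 4 and not by 100, so it is a leap year.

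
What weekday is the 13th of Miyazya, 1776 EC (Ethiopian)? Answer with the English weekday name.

This is JDN 2372762 (19 April 1784 Gregorian).
2372762 ≡ 0 (mod 7); counting from Monday = 0 gives Monday.

Monday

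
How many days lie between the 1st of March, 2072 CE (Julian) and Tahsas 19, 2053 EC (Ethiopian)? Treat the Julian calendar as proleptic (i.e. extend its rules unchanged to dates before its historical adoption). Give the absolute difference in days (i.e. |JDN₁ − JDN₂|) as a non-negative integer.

First date → JDN 2477916; second date → JDN 2473822.
The interval is |2477916 − 2473822| = 4094 days.

4094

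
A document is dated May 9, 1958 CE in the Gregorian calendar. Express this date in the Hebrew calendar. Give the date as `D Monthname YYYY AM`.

Both dates share Julian Day Number 2436333; in the Hebrew calendar that is 19 Iyar 5718 AM.

19 Iyar 5718 AM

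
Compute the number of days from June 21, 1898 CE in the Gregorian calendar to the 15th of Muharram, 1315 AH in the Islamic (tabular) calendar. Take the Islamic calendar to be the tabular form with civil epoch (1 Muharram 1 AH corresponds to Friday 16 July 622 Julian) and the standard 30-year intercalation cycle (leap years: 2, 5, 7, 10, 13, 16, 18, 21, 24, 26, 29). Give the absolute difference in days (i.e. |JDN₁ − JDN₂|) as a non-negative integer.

JDN of the first date = 2414462.
JDN of the second date = 2414092.
|2414092 − 2414462| = 370.

370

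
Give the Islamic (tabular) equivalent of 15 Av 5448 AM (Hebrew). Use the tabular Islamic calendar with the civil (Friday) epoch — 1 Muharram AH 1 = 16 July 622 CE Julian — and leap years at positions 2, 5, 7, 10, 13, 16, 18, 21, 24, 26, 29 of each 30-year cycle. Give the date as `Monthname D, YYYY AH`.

Julian Day Number of the source date = 2337813.
Converting JDN 2337813 to the tabular Islamic calendar gives 13 Shawwal 1099 AH.

Shawwal 13, 1099 AH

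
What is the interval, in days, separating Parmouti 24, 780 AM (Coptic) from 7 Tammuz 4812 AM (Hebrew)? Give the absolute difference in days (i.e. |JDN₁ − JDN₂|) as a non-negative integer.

First date → JDN 2109793; second date → JDN 2105460.
The interval is |2109793 − 2105460| = 4333 days.

4333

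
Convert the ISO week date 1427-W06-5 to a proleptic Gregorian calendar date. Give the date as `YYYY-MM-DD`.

1427-02-09

ISO week 1 of 1427 is the week containing the first Thursday of 1427.
Week 6, day 5 (Friday) lands on 1427-02-09.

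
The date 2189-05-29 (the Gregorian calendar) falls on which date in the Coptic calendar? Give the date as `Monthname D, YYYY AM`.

Both dates share Julian Day Number 2520725; in the Coptic calendar that is 20 Pashons 1905 AM.

Pashons 20, 1905 AM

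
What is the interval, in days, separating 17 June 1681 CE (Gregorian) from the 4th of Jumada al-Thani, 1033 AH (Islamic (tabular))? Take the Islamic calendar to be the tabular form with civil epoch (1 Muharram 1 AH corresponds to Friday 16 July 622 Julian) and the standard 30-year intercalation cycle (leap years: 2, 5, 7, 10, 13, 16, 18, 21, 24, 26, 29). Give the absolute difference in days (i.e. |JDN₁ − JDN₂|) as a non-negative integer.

First date → JDN 2335201; second date → JDN 2314297.
The interval is |2335201 − 2314297| = 20904 days.

20904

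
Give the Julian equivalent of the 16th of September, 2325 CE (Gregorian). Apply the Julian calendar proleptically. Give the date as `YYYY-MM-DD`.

The Julian–Gregorian offset here is 16 days (Julian trailing).
16 September 2325 Gregorian − 16 days → 31 August 2325 Julian.

2325-08-31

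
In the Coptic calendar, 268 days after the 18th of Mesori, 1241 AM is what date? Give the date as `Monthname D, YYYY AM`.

Pashons 11, 1242 AM

The starting date is JDN 2278287; 2278287 + 268 = 2278555.
JDN 2278555 corresponds to Pashons 11, 1242 AM.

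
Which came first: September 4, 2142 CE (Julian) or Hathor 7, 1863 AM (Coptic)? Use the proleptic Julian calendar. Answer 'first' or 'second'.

The two dates have Julian Day Numbers 2503670 and 2505191 respectively.
Since 2503670 < 2505191, the first date comes first.

first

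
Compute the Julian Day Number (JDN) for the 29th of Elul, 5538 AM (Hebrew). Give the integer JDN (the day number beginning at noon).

In the Gregorian calendar the same day is 21 September 1778.
JDN 2299161 is 15 October 1582 CE (Gregorian); the target day is +71564 days from there, so JDN = 2370725.

2370725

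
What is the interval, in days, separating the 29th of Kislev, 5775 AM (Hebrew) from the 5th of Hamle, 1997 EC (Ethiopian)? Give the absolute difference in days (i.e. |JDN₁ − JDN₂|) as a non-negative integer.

JDN of the first date = 2457013.
JDN of the second date = 2453564.
|2453564 − 2457013| = 3449.

3449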